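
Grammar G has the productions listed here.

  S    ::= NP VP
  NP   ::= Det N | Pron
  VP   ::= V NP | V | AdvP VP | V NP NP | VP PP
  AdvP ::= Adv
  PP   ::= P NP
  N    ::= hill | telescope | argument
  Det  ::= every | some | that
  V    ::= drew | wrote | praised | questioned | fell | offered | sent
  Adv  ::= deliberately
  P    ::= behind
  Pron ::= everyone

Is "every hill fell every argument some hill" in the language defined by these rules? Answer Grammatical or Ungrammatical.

Grammatical

[S [NP [Det every] [N hill]] [VP [V fell] [NP [Det every] [N argument]] [NP [Det some] [N hill]]]]
Every word is introduced by a lexical rule and the phrasal rules combine the resulting categories into a single S.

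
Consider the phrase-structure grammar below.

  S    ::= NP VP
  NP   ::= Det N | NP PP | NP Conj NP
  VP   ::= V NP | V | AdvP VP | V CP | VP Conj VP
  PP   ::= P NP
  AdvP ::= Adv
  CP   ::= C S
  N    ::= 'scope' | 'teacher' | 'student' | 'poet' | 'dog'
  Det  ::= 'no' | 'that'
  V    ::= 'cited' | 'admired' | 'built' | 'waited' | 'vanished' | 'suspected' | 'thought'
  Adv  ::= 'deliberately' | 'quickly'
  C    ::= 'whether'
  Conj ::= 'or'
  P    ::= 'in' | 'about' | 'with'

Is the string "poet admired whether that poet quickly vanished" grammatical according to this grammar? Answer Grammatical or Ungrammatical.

Ungrammatical

For S → NP VP, no prefix of the string parses as an NP.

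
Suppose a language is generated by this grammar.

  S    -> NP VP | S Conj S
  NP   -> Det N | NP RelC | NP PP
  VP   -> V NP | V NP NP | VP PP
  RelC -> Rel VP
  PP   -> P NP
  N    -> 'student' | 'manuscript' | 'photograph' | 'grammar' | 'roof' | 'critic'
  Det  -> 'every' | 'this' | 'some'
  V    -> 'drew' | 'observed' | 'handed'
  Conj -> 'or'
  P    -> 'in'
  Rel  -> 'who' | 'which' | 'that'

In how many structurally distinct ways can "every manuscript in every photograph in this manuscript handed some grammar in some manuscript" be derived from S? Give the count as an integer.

Two of the 4 distinct bracketings:
[S [NP [NP [Det every] [N manuscript]] [PP [P in] [NP [NP [Det every] [N photograph]] [PP [P in] [NP [Det this] [N manuscript]]]]]] [VP [V handed] [NP [NP [Det some] [N grammar]] [PP [P in] [NP [Det some] [N manuscript]]]]]]
[S [NP [NP [Det every] [N manuscript]] [PP [P in] [NP [NP [Det every] [N photograph]] [PP [P in] [NP [Det this] [N manuscript]]]]]] [VP [VP [V handed] [NP [Det some] [N grammar]]] [PP [P in] [NP [Det some] [N manuscript]]]]]
The difference turns on whether VP → VP PP is used at the relevant span, versus an alternative expansion of VP.

4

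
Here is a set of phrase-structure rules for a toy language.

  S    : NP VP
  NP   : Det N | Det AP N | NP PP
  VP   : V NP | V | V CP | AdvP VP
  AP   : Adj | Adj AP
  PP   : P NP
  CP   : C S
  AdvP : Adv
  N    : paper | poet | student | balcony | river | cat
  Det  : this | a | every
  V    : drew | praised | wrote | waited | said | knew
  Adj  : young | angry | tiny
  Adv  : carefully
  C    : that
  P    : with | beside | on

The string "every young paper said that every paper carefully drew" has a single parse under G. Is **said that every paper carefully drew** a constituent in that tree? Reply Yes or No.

[S [NP [Det every] [AP [Adj young]] [N paper]] [VP [V said] [CP [C that] [S [NP [Det every] [N paper]] [VP [AdvP [Adv carefully]] [VP [V drew]]]]]]]
The words 'said that every paper carefully drew' are exhaustively dominated by a single VP node (built by VP → V CP), so they form a constituent.

Yes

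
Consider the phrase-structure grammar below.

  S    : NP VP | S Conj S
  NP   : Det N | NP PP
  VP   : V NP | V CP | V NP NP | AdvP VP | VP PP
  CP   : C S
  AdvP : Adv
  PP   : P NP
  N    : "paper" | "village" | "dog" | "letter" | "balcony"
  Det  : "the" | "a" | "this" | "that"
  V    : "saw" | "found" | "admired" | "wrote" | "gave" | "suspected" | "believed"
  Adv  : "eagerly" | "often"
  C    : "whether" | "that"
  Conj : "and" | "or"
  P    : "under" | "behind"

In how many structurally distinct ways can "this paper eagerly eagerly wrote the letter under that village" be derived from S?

Two of the 4 distinct bracketings:
[S [NP [Det this] [N paper]] [VP [AdvP [Adv eagerly]] [VP [AdvP [Adv eagerly]] [VP [V wrote] [NP [NP [Det the] [N letter]] [PP [P under] [NP [Det that] [N village]]]]]]]]
[S [NP [Det this] [N paper]] [VP [AdvP [Adv eagerly]] [VP [AdvP [Adv eagerly]] [VP [VP [V wrote] [NP [Det the] [N letter]]] [PP [P under] [NP [Det that] [N village]]]]]]]
The difference turns on whether NP → NP PP is used at the relevant span, versus an alternative expansion of NP.

4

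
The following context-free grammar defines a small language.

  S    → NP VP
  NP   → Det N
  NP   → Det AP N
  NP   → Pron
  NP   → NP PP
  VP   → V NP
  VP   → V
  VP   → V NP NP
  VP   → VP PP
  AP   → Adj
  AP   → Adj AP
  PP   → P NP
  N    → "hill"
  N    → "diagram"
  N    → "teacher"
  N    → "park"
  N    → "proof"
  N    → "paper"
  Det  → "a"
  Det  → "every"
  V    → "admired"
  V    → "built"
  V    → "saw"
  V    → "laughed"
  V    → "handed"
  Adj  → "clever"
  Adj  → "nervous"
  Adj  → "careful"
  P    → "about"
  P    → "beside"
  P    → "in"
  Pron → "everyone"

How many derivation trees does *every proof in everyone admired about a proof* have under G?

[S [NP [NP [Det every] [N proof]] [PP [P in] [NP [Pron everyone]]]] [VP [VP [V admired]] [PP [P about] [NP [Det a] [N proof]]]]]
No rule offers an alternative attachment or grouping for any span, so this is the only derivation.

1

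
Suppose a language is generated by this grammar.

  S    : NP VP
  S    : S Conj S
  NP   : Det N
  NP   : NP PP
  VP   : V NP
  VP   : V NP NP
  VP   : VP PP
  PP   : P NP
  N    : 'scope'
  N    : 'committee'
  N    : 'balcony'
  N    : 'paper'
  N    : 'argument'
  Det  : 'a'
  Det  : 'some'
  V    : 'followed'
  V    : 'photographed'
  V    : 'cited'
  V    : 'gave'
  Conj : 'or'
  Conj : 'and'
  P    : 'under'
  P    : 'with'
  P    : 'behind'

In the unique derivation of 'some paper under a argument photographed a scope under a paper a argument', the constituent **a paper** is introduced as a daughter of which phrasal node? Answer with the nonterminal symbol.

PP

S
  NP
    NP
      Det: some
      N: paper
    PP
      P: under
      NP
        Det: a
        N: argument
  VP
    V: photographed
    NP
      NP
        Det: a
        N: scope
      PP
        P: under
        NP
          Det: a
          N: paper
    NP
      Det: a
      N: argument
The span 'a paper' is the NP node built by NP → Det N.
Its mother is the PP built by PP → P NP.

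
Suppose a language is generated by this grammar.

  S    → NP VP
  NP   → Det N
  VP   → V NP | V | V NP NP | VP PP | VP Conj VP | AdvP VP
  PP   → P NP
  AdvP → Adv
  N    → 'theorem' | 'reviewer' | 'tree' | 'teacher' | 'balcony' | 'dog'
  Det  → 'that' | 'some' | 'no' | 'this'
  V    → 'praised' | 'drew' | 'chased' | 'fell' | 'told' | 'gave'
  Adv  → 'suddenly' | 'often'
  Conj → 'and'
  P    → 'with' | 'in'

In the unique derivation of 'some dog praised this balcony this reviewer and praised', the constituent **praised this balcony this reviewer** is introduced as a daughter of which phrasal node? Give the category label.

S
  NP
    Det: some
    N: dog
  VP
    VP
      V: praised
      NP
        Det: this
        N: balcony
      NP
        Det: this
        N: reviewer
    Conj: and
    VP
      V: praised
The span 'praised this balcony this reviewer' is the VP node built by VP → V NP NP.
Its mother is the VP built by VP → VP Conj VP.

VP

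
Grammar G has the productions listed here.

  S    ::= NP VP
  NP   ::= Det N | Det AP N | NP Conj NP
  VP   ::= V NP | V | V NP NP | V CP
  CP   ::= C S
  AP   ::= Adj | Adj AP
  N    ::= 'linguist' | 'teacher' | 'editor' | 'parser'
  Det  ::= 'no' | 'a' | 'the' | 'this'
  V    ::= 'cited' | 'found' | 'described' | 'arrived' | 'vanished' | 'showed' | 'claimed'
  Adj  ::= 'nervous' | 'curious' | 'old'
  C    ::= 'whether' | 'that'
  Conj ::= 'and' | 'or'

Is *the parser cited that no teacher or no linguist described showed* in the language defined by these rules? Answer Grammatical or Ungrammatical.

Ungrammatical

A V word can never sit immediately before a V word in any string this grammar generates, so the substring 'described showed' rules out a derivation.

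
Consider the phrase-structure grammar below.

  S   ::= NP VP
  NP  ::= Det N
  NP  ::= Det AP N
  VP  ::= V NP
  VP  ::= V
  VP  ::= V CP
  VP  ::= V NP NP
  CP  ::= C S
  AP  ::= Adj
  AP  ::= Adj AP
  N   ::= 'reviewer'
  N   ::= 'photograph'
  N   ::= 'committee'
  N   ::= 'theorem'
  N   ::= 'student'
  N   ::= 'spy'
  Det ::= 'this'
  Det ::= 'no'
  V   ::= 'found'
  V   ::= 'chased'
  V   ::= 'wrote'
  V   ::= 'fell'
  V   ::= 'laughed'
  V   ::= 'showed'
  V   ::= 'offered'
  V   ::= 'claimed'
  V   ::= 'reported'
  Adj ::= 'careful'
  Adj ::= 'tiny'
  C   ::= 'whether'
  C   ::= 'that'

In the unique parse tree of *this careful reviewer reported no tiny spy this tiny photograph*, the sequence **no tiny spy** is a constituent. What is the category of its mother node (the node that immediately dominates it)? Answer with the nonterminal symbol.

VP

S
  NP
    Det: this
    AP
      Adj: careful
    N: reviewer
  VP
    V: reported
    NP
      Det: no
      AP
        Adj: tiny
      N: spy
    NP
      Det: this
      AP
        Adj: tiny
      N: photograph
The span 'no tiny spy' is the NP node built by NP → Det AP N.
Its mother is the VP built by VP → V NP NP.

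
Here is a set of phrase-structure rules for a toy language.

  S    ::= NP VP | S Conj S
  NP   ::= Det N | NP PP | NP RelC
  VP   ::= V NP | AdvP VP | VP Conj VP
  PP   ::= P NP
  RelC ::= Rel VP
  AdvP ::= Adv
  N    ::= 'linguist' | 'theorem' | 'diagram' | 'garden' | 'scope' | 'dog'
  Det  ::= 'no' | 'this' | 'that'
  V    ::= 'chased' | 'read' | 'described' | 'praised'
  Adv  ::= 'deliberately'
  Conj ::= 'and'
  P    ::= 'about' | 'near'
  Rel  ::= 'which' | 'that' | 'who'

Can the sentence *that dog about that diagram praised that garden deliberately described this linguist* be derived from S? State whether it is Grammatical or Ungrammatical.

Ungrammatical

For S → NP VP, every NP-prefix leaves a non-VP remainder: after 'that dog' the remainder is not a VP; after 'that dog about that diagram' the remainder is not a VP. The alternative S rule S → S Conj S likewise has no satisfying split.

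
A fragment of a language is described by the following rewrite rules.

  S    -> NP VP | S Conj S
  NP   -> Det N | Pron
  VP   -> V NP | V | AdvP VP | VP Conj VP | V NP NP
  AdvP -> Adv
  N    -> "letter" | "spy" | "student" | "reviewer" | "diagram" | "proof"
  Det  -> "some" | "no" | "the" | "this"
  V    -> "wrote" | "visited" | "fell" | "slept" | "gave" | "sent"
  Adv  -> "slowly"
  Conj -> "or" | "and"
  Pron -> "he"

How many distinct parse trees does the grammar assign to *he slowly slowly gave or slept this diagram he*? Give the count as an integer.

Two of the 3 distinct bracketings:
[S [NP [Pron he]] [VP [AdvP [Adv slowly]] [VP [AdvP [Adv slowly]] [VP [VP [V gave]] [Conj or] [VP [V slept] [NP [Det this] [N diagram]] [NP [Pron he]]]]]]]
[S [NP [Pron he]] [VP [AdvP [Adv slowly]] [VP [VP [AdvP [Adv slowly]] [VP [V gave]]] [Conj or] [VP [V slept] [NP [Det this] [N diagram]] [NP [Pron he]]]]]]
The trees differ in how a recursive rule is bracketed over the same span.

3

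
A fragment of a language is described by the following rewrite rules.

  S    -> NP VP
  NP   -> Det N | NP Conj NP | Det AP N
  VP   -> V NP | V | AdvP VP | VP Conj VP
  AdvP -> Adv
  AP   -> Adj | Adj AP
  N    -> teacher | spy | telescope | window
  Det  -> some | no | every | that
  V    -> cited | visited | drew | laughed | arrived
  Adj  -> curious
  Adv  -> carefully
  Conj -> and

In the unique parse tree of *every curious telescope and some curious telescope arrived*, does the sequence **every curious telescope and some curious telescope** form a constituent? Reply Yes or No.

Yes

[S [NP [NP [Det every] [AP [Adj curious]] [N telescope]] [Conj and] [NP [Det some] [AP [Adj curious]] [N telescope]]] [VP [V arrived]]]
The words 'every curious telescope and some curious telescope' are exhaustively dominated by a single NP node (built by NP → NP Conj NP), so they form a constituent.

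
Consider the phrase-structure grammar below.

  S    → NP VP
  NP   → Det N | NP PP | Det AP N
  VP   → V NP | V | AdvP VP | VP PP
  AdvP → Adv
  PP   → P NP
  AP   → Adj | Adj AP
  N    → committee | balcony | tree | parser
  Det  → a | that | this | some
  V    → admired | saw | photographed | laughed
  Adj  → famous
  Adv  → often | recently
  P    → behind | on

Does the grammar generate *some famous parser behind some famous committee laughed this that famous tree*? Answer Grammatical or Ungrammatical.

Ungrammatical

A Det word can never sit immediately before a Det word in any string this grammar generates, so the substring 'this that' rules out a derivation.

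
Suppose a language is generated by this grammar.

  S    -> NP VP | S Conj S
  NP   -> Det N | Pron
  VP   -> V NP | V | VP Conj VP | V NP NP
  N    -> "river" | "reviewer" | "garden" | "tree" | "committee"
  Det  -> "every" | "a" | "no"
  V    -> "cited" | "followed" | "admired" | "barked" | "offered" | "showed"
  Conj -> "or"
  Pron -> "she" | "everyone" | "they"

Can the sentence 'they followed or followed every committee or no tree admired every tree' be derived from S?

[S [S [NP [Pron they]] [VP [VP [V followed]] [Conj or] [VP [V followed] [NP [Det every] [N committee]]]]] [Conj or] [S [NP [Det no] [N tree]] [VP [V admired] [NP [Det every] [N tree]]]]]
Every word is introduced by a lexical rule and the phrasal rules combine the resulting categories into a single S.

Grammatical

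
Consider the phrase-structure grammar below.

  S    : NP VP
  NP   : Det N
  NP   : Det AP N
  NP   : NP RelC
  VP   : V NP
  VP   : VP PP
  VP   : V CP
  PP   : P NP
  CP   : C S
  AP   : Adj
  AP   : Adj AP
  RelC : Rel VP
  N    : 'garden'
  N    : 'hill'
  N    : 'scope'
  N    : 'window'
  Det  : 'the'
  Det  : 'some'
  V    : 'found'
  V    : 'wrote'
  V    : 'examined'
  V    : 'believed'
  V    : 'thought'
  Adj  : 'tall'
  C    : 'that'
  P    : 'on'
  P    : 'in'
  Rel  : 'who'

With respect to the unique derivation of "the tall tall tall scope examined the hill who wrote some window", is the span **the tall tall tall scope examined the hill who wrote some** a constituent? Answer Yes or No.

[S [NP [Det the] [AP [Adj tall] [AP [Adj tall] [AP [Adj tall]]]] [N scope]] [VP [V examined] [NP [NP [Det the] [N hill]] [RelC [Rel who] [VP [V wrote] [NP [Det some] [N window]]]]]]]
The smallest constituent containing 'the tall tall tall scope examined the hill who wrote some' is the S spanning 'the tall tall tall scope examined the hill who wrote some window'; no single node in the tree dominates exactly the given words.

No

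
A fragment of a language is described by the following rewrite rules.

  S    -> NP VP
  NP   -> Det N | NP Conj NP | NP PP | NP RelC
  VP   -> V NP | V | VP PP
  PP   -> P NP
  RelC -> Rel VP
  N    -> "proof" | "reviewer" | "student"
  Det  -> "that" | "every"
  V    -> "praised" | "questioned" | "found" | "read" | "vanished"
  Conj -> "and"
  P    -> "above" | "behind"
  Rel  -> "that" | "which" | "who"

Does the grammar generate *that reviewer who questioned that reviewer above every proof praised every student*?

S
  NP
    NP
      NP
        Det: that
        N: reviewer
      RelC
        Rel: who
        VP
          V: questioned
          NP
            Det: that
            N: reviewer
    PP
      P: above
      NP
        Det: every
        N: proof
  VP
    V: praised
    NP
      Det: every
      N: student
Every word is introduced by a lexical rule and the phrasal rules combine the resulting categories into a single S.

Grammatical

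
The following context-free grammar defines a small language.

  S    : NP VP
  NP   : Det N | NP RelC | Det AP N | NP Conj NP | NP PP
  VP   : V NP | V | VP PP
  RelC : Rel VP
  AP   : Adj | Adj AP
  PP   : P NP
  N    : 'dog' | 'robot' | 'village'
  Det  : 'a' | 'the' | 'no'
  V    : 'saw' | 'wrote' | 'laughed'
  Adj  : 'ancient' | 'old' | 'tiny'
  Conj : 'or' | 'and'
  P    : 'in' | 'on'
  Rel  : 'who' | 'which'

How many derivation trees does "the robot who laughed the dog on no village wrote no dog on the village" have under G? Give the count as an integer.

6

Two of the 6 distinct bracketings:
[S [NP [NP [Det the] [N robot]] [RelC [Rel who] [VP [V laughed] [NP [NP [Det the] [N dog]] [PP [P on] [NP [Det no] [N village]]]]]]] [VP [V wrote] [NP [NP [Det no] [N dog]] [PP [P on] [NP [Det the] [N village]]]]]]
[S [NP [NP [Det the] [N robot]] [RelC [Rel who] [VP [V laughed] [NP [NP [Det the] [N dog]] [PP [P on] [NP [Det no] [N village]]]]]]] [VP [VP [V wrote] [NP [Det no] [N dog]]] [PP [P on] [NP [Det the] [N village]]]]]
The difference turns on whether VP → VP PP is used at the relevant span, versus an alternative expansion of VP.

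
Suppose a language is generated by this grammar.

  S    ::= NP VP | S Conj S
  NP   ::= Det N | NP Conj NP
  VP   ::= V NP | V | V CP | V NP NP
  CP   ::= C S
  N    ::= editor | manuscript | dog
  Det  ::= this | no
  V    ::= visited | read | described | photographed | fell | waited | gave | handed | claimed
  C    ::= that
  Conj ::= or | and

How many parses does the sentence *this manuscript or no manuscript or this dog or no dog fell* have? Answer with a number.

5

Two of the 5 distinct bracketings:
[S [NP [NP [Det this] [N manuscript]] [Conj or] [NP [NP [Det no] [N manuscript]] [Conj or] [NP [NP [Det this] [N dog]] [Conj or] [NP [Det no] [N dog]]]]] [VP [V fell]]]
[S [NP [NP [Det this] [N manuscript]] [Conj or] [NP [NP [NP [Det no] [N manuscript]] [Conj or] [NP [Det this] [N dog]]] [Conj or] [NP [Det no] [N dog]]]] [VP [V fell]]]
The trees differ in how a recursive rule is bracketed over the same span.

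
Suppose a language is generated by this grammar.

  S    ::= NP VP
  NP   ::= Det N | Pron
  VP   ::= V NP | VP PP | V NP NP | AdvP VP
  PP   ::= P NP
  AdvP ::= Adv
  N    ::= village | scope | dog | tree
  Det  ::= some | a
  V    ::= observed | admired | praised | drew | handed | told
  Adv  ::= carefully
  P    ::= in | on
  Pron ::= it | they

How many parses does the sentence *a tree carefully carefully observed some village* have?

[S [NP [Det a] [N tree]] [VP [AdvP [Adv carefully]] [VP [AdvP [Adv carefully]] [VP [V observed] [NP [Det some] [N village]]]]]]
No rule offers an alternative attachment or grouping for any span, so this is the only derivation.

1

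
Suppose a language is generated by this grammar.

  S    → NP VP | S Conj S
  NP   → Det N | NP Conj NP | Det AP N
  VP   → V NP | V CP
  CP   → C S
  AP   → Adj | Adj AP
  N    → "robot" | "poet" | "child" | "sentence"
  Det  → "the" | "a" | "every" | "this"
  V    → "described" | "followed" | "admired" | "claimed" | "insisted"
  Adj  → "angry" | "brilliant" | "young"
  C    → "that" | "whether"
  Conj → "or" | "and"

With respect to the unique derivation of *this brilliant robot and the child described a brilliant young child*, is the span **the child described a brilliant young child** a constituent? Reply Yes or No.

[S [NP [NP [Det this] [AP [Adj brilliant]] [N robot]] [Conj and] [NP [Det the] [N child]]] [VP [V described] [NP [Det a] [AP [Adj brilliant] [AP [Adj young]]] [N child]]]]
The smallest constituent containing 'the child described a brilliant young child' is the S spanning 'this brilliant robot and the child described a brilliant young child'; no single node in the tree dominates exactly the given words.

No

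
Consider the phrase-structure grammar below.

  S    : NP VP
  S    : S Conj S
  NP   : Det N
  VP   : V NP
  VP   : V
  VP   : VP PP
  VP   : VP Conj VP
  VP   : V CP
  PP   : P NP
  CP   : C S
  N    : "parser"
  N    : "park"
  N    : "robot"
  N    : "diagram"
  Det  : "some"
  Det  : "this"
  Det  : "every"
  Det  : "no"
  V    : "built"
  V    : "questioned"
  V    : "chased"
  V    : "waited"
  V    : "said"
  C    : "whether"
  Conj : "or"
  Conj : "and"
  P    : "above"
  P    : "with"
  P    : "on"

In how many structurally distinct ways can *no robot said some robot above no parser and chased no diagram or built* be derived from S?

2

The two bracketings:
[S [NP [Det no] [N robot]] [VP [VP [VP [V said] [NP [Det some] [N robot]]] [PP [P above] [NP [Det no] [N parser]]]] [Conj and] [VP [VP [V chased] [NP [Det no] [N diagram]]] [Conj or] [VP [V built]]]]]
[S [NP [Det no] [N robot]] [VP [VP [VP [VP [V said] [NP [Det some] [N robot]]] [PP [P above] [NP [Det no] [N parser]]]] [Conj and] [VP [V chased] [NP [Det no] [N diagram]]]] [Conj or] [VP [V built]]]]
The trees differ in how a recursive rule is bracketed over the same span.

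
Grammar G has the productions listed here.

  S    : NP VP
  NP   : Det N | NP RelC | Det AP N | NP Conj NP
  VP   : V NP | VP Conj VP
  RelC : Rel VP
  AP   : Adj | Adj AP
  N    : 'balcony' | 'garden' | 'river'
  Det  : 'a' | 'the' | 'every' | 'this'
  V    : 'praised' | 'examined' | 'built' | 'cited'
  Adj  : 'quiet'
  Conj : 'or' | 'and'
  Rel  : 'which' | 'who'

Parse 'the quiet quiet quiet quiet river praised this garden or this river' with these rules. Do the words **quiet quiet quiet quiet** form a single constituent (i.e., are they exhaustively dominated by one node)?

Yes

[S [NP [Det the] [AP [Adj quiet] [AP [Adj quiet] [AP [Adj quiet] [AP [Adj quiet]]]]] [N river]] [VP [V praised] [NP [NP [Det this] [N garden]] [Conj or] [NP [Det this] [N river]]]]]
The words 'quiet quiet quiet quiet' are exhaustively dominated by a single AP node (built by AP → Adj AP), so they form a constituent.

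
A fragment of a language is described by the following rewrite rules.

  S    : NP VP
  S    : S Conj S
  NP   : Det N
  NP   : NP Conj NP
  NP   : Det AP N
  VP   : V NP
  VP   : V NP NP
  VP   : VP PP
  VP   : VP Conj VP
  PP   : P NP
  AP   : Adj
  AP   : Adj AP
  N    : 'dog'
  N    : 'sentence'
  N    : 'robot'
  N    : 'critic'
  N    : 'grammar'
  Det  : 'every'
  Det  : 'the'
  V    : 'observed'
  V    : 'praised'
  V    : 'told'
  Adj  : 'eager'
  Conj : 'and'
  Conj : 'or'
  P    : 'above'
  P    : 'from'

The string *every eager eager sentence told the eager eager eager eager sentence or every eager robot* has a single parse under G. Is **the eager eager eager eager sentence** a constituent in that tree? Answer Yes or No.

[S [NP [Det every] [AP [Adj eager] [AP [Adj eager]]] [N sentence]] [VP [V told] [NP [NP [Det the] [AP [Adj eager] [AP [Adj eager] [AP [Adj eager] [AP [Adj eager]]]]] [N sentence]] [Conj or] [NP [Det every] [AP [Adj eager]] [N robot]]]]]
The words 'the eager eager eager eager sentence' are exhaustively dominated by a single NP node (built by NP → Det AP N), so they form a constituent.

Yes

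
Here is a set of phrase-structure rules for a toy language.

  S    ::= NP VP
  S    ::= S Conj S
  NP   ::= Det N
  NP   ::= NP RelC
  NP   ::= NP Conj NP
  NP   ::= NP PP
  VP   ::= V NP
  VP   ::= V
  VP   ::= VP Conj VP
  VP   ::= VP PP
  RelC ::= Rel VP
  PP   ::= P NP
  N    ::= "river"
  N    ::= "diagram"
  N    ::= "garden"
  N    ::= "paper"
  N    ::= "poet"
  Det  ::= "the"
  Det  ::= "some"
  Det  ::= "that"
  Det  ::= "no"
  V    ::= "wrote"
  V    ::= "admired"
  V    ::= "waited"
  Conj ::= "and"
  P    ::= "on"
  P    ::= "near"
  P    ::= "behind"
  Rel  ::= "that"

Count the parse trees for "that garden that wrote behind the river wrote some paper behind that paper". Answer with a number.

Two of the 4 distinct bracketings:
[S [NP [NP [Det that] [N garden]] [RelC [Rel that] [VP [VP [V wrote]] [PP [P behind] [NP [Det the] [N river]]]]]] [VP [V wrote] [NP [NP [Det some] [N paper]] [PP [P behind] [NP [Det that] [N paper]]]]]]
[S [NP [NP [Det that] [N garden]] [RelC [Rel that] [VP [VP [V wrote]] [PP [P behind] [NP [Det the] [N river]]]]]] [VP [VP [V wrote] [NP [Det some] [N paper]]] [PP [P behind] [NP [Det that] [N paper]]]]]
The difference turns on whether NP → NP PP is used at the relevant span, versus an alternative expansion of NP.

4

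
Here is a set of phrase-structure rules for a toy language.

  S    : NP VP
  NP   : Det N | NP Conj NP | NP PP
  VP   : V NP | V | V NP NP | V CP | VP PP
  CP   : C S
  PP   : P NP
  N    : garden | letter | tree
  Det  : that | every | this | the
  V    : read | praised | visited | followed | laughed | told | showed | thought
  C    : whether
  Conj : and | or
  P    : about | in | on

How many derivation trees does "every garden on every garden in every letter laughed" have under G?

The two bracketings:
[S [NP [NP [Det every] [N garden]] [PP [P on] [NP [NP [Det every] [N garden]] [PP [P in] [NP [Det every] [N letter]]]]]] [VP [V laughed]]]
[S [NP [NP [NP [Det every] [N garden]] [PP [P on] [NP [Det every] [N garden]]]] [PP [P in] [NP [Det every] [N letter]]]] [VP [V laughed]]]
The trees differ in how a recursive rule is bracketed over the same span.

2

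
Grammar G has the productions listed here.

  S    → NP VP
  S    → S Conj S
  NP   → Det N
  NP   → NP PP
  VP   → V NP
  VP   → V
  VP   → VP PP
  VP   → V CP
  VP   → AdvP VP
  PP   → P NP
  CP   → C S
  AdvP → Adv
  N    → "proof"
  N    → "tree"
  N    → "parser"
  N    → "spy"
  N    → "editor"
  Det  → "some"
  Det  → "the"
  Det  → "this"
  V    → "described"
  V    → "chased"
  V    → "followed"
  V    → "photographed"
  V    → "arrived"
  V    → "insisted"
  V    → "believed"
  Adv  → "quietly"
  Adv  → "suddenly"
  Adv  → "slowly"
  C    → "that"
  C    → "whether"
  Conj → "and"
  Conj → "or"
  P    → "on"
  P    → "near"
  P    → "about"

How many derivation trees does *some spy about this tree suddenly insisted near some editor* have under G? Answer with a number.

The two bracketings:
[S [NP [NP [Det some] [N spy]] [PP [P about] [NP [Det this] [N tree]]]] [VP [VP [AdvP [Adv suddenly]] [VP [V insisted]]] [PP [P near] [NP [Det some] [N editor]]]]]
[S [NP [NP [Det some] [N spy]] [PP [P about] [NP [Det this] [N tree]]]] [VP [AdvP [Adv suddenly]] [VP [VP [V insisted]] [PP [P near] [NP [Det some] [N editor]]]]]]
The trees differ in how a recursive rule is bracketed over the same span.

2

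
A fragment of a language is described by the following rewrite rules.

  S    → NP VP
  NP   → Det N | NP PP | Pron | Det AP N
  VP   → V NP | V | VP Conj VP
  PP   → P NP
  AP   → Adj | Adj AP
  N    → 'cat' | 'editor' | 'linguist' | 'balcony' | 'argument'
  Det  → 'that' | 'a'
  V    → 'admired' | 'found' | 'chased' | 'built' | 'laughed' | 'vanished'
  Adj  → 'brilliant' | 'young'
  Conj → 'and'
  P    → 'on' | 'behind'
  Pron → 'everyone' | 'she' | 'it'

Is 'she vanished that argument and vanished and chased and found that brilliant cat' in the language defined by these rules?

S
  NP
    Pron: she
  VP
    VP
      V: vanished
      NP
        Det: that
        N: argument
    Conj: and
    VP
      VP
        V: vanished
      Conj: and
      VP
        VP
          V: chased
        Conj: and
        VP
          V: found
          NP
            Det: that
            AP
              Adj: brilliant
            N: cat
Each bracket corresponds to one application of a listed rule, so the string is derivable from S.

Grammatical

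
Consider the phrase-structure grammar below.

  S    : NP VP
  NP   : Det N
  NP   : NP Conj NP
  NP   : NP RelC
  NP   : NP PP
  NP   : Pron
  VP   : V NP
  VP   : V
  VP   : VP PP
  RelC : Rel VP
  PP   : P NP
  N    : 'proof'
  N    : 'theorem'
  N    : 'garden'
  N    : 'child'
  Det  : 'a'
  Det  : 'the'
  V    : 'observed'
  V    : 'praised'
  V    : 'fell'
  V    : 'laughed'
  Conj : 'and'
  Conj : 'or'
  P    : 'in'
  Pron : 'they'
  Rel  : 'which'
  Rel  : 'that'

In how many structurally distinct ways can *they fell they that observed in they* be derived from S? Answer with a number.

3

Two of the 3 distinct bracketings:
[S [NP [Pron they]] [VP [V fell] [NP [NP [Pron they]] [RelC [Rel that] [VP [VP [V observed]] [PP [P in] [NP [Pron they]]]]]]]]
[S [NP [Pron they]] [VP [V fell] [NP [NP [NP [Pron they]] [RelC [Rel that] [VP [V observed]]]] [PP [P in] [NP [Pron they]]]]]]
The difference turns on whether NP → NP PP is used at the relevant span, versus an alternative expansion of NP.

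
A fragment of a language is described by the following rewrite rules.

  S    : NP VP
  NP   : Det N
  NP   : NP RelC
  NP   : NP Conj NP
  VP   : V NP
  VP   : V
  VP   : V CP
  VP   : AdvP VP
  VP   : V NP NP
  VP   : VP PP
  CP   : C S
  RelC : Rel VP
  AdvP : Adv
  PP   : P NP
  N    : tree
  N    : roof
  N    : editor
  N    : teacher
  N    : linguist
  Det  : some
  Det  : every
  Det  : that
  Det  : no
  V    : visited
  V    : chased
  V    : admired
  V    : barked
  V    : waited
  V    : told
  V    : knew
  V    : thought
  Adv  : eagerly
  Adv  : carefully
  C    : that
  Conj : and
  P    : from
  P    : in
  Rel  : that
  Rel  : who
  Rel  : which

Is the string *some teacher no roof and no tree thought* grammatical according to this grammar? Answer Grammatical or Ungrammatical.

For S → NP VP, the only prefix that parses as NP is 'some teacher', but the remainder 'no roof and no tree thought' is not a VP under these rules.

Ungrammatical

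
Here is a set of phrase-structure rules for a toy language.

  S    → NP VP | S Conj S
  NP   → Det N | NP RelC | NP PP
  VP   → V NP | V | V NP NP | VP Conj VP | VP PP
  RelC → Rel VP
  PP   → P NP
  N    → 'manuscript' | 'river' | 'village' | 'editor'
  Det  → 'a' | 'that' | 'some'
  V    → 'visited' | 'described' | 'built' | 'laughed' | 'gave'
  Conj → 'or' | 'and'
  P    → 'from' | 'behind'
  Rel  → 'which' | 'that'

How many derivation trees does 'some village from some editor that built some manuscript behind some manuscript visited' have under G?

Two of the 7 distinct bracketings:
[S [NP [NP [NP [Det some] [N village]] [PP [P from] [NP [Det some] [N editor]]]] [RelC [Rel that] [VP [V built] [NP [NP [Det some] [N manuscript]] [PP [P behind] [NP [Det some] [N manuscript]]]]]]] [VP [V visited]]]
[S [NP [NP [NP [Det some] [N village]] [PP [P from] [NP [Det some] [N editor]]]] [RelC [Rel that] [VP [VP [V built] [NP [Det some] [N manuscript]]] [PP [P behind] [NP [Det some] [N manuscript]]]]]] [VP [V visited]]]
The difference turns on whether VP → VP PP is used at the relevant span, versus an alternative expansion of VP.

7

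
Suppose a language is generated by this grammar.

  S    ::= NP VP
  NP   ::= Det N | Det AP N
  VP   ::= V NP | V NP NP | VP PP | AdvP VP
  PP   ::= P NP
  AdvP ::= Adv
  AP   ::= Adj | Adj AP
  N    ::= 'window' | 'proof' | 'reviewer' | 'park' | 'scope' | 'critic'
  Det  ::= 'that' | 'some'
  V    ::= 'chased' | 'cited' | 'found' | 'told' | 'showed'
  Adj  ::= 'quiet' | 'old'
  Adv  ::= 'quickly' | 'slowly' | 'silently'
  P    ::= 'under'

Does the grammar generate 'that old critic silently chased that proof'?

Grammatical

S
  NP
    Det: that
    AP
      Adj: old
    N: critic
  VP
    AdvP
      Adv: silently
    VP
      V: chased
      NP
        Det: that
        N: proof
Each bracket corresponds to one application of a listed rule, so the string is derivable from S.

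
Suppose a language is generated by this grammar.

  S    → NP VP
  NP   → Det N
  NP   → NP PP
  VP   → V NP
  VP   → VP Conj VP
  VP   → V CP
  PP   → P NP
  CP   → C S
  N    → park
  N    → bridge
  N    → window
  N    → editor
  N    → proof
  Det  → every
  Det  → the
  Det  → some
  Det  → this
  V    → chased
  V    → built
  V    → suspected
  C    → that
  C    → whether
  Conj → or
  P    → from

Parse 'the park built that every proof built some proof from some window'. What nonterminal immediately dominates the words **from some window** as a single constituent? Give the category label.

PP

[S [NP [Det the] [N park]] [VP [V built] [CP [C that] [S [NP [Det every] [N proof]] [VP [V built] [NP [NP [Det some] [N proof]] [PP [P from] [NP [Det some] [N window]]]]]]]]]
The span 'from some window' is the PP node built by PP → P NP.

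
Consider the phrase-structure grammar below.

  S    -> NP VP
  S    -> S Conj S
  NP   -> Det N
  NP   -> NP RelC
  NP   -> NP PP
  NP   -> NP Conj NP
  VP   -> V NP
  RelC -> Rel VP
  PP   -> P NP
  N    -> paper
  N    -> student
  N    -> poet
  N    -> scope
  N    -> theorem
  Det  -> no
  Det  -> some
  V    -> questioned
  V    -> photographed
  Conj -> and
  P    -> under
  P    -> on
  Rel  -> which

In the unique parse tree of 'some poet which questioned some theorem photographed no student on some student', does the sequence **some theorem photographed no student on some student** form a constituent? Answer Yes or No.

[S [NP [NP [Det some] [N poet]] [RelC [Rel which] [VP [V questioned] [NP [Det some] [N theorem]]]]] [VP [V photographed] [NP [NP [Det no] [N student]] [PP [P on] [NP [Det some] [N student]]]]]]
The smallest constituent containing 'some theorem photographed no student on some student' is the S spanning 'some poet which questioned some theorem photographed no student on some student'; no single node in the tree dominates exactly the given words.

No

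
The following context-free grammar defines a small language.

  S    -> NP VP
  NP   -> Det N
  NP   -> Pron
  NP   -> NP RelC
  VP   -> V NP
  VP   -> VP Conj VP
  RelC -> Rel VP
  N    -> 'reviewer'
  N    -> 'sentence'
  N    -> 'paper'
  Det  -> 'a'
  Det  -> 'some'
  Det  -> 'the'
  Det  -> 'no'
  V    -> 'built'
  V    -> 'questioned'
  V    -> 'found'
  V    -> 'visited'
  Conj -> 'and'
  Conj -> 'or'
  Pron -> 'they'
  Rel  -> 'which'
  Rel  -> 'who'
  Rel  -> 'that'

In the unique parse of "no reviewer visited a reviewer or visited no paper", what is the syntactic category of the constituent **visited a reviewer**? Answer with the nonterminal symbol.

VP

S
  NP
    Det: no
    N: reviewer
  VP
    VP
      V: visited
      NP
        Det: a
        N: reviewer
    Conj: or
    VP
      V: visited
      NP
        Det: no
        N: paper
The span 'visited a reviewer' is the VP node built by VP → V NP.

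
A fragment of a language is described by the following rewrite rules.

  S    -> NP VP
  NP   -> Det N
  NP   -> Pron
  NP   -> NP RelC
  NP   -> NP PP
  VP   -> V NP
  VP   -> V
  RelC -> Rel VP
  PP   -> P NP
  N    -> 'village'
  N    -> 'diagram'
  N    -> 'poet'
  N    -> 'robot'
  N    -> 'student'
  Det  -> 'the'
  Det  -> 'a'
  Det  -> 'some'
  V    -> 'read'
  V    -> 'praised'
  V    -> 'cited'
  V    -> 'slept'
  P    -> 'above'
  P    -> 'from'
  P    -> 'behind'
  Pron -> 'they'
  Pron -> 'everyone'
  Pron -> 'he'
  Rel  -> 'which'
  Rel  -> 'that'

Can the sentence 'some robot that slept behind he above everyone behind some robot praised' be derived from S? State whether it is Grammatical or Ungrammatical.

Grammatical

S
  NP
    NP
      NP
        Det: some
        N: robot
      RelC
        Rel: that
        VP
          V: slept
    PP
      P: behind
      NP
        NP
          Pron: he
        PP
          P: above
          NP
            NP
              Pron: everyone
            PP
              P: behind
              NP
                Det: some
                N: robot
  VP
    V: praised
Every word is introduced by a lexical rule and the phrasal rules combine the resulting categories into a single S.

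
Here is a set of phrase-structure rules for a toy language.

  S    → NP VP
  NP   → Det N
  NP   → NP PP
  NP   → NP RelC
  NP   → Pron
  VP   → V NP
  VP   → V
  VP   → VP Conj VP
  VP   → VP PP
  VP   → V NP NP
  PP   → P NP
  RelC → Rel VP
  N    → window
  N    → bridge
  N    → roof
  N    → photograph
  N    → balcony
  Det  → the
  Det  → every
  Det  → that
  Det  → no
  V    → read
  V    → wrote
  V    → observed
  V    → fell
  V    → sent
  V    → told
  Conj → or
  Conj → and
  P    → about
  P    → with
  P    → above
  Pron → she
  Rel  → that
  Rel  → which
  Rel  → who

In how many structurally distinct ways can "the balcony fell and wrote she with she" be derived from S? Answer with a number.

3

Two of the 3 distinct bracketings:
[S [NP [Det the] [N balcony]] [VP [VP [V fell]] [Conj and] [VP [V wrote] [NP [NP [Pron she]] [PP [P with] [NP [Pron she]]]]]]]
[S [NP [Det the] [N balcony]] [VP [VP [V fell]] [Conj and] [VP [VP [V wrote] [NP [Pron she]]] [PP [P with] [NP [Pron she]]]]]]
The difference turns on whether NP → NP PP is used at the relevant span, versus an alternative expansion of NP.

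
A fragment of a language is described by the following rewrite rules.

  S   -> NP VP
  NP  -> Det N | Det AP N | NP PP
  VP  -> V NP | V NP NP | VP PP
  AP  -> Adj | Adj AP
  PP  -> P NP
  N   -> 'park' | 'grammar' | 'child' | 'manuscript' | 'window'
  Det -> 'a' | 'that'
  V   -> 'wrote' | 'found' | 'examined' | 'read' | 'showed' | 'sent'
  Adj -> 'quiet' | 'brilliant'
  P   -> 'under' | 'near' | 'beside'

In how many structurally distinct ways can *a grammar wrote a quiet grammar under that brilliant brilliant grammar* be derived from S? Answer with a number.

The two bracketings:
[S [NP [Det a] [N grammar]] [VP [V wrote] [NP [NP [Det a] [AP [Adj quiet]] [N grammar]] [PP [P under] [NP [Det that] [AP [Adj brilliant] [AP [Adj brilliant]]] [N grammar]]]]]]
[S [NP [Det a] [N grammar]] [VP [VP [V wrote] [NP [Det a] [AP [Adj quiet]] [N grammar]]] [PP [P under] [NP [Det that] [AP [Adj brilliant] [AP [Adj brilliant]]] [N grammar]]]]]
The difference turns on whether NP → NP PP is used at the relevant span, versus an alternative expansion of NP.

2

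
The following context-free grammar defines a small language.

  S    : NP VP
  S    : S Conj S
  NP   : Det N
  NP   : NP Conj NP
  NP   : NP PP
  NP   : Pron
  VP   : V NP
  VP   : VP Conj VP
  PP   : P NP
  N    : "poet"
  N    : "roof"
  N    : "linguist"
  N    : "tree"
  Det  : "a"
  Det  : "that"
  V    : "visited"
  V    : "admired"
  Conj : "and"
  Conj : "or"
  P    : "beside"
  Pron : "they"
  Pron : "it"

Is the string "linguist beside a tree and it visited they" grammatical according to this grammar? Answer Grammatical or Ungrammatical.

For S → NP VP, no prefix of the string parses as an NP. The alternative S rule S → S Conj S likewise has no satisfying split.

Ungrammatical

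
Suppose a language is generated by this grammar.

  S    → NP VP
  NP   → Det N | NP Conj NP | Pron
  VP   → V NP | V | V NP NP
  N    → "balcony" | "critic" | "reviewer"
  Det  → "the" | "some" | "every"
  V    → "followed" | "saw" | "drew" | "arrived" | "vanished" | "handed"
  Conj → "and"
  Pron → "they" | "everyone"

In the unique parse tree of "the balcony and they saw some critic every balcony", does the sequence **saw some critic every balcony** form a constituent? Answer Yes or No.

[S [NP [NP [Det the] [N balcony]] [Conj and] [NP [Pron they]]] [VP [V saw] [NP [Det some] [N critic]] [NP [Det every] [N balcony]]]]
The words 'saw some critic every balcony' are exhaustively dominated by a single VP node (built by VP → V NP NP), so they form a constituent.

Yes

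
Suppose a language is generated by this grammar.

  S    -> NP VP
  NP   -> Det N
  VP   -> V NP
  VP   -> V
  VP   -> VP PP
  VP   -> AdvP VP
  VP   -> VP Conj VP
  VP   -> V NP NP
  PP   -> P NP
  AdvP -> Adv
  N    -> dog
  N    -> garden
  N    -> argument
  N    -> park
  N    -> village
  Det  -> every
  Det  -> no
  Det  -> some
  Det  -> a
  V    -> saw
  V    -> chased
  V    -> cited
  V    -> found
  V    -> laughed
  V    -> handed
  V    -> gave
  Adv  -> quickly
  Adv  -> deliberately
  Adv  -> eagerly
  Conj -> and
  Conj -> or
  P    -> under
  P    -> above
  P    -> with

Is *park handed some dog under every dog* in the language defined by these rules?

Ungrammatical

For S → NP VP, no prefix of the string parses as an NP.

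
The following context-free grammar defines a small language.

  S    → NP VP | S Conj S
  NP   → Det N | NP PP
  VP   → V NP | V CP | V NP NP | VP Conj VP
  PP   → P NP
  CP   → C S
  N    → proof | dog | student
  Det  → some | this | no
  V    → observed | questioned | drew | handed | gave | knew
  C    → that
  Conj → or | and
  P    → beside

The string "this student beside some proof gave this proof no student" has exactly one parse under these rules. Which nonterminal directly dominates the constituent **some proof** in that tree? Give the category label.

PP

S
  NP
    NP
      Det: this
      N: student
    PP
      P: beside
      NP
        Det: some
        N: proof
  VP
    V: gave
    NP
      Det: this
      N: proof
    NP
      Det: no
      N: student
The span 'some proof' is the NP node built by NP → Det N.
Its mother is the PP built by PP → P NP.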